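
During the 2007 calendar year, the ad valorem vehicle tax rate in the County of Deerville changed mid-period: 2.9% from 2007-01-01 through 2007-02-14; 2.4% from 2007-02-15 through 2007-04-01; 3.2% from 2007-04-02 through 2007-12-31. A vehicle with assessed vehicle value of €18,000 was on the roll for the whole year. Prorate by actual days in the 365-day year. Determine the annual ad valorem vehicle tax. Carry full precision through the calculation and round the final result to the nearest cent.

2007-01-01 to 2007-02-14: 45 days at 2.9% → €18,000 × 2.9% × 45/365 = €64.3562
2007-02-15 to 2007-04-01: 46 days at 2.4% → €18,000 × 2.4% × 46/365 = €54.4438
2007-04-02 to 2007-12-31: 274 days at 3.2% → €18,000 × 3.2% × 274/365 = €432.3945
Total = €551.1945

€551.19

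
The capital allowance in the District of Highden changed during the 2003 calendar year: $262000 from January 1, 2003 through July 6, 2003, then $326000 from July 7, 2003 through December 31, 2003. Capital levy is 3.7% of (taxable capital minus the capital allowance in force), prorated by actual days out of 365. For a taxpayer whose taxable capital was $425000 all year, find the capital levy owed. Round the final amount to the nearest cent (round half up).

January 1 – July 6, 2003: 187 days, exemption $262000 → ($425000 − $262000) × 3.7% × 187/365 = $3089.8548
July 7 – December 31, 2003: 178 days, exemption $326000 → ($425000 − $326000) × 3.7% × 178/365 = $1786.3397
Total = $4876.1945

$4876.19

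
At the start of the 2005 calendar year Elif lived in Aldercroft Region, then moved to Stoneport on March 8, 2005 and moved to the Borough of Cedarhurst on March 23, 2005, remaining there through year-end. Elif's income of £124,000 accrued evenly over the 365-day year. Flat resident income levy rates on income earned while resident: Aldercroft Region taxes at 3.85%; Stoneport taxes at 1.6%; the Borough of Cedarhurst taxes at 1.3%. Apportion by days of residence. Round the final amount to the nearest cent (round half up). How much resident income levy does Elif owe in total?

Aldercroft Region, January 1 – March 7, 2005: 66 days → £124,000 × 3.85% × 66/365 = £863.2438
Stoneport, March 8 – March 22, 2005: 15 days → £124,000 × 1.6% × 15/365 = £81.5342
The Borough of Cedarhurst, March 23 – December 31, 2005: 284 days → £124,000 × 1.3% × 284/365 = £1,254.2685
Total = £2,199.0466

£2,199.05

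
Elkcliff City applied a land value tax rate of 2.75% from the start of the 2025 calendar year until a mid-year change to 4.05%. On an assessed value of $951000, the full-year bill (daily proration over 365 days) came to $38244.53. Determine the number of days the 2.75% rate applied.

8 days

Let d = days at the first rate; then 365 − d days at the second rate.
$951000 × [2.75%·d + 4.05%·(365−d)] / 365 = $38244.53
Solving gives d = 8, so the new rate took effect on January 9, 2025.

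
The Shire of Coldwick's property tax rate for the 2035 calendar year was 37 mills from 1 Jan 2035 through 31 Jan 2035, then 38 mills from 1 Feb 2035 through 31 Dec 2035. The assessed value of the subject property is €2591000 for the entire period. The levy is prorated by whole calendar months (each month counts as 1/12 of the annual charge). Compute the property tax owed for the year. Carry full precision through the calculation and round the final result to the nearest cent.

1 Jan – 31 Jan 2035: 1 month at 37 mills → €2591000 × 3.7% × 1/12 = €7988.9167
1 Feb – 31 Dec 2035: 11 months at 38 mills → €2591000 × 3.8% × 11/12 = €90253.1667
Total = €98242.0833

€98242.08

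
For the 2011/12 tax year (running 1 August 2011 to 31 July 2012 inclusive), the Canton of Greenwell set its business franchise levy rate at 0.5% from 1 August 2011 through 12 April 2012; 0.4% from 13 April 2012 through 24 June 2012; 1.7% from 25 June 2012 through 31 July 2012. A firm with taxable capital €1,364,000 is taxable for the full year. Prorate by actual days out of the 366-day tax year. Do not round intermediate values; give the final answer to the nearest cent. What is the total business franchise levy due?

1 August 2011 – 12 April 2012: 256 days at 0.5% → €1,364,000 × 0.5% × 256/366 = €4,770.2732
13 April – 24 June 2012: 73 days at 0.4% → €1,364,000 × 0.4% × 73/366 = €1,088.2186
25 June – 31 July 2012: 37 days at 1.7% → €1,364,000 × 1.7% × 37/366 = €2,344.1421
Total = €8,202.6339

€8,202.63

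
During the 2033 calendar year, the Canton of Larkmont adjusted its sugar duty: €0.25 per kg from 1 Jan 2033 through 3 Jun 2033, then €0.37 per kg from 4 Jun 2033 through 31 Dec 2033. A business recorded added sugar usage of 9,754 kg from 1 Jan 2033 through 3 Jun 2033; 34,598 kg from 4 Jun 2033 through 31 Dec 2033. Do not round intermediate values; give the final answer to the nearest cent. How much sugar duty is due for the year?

1 Jan – 3 Jun 2033: 9,754 kg at €0.25/kg → €2,438.50
4 Jun – 31 Dec 2033: 34,598 kg at €0.37/kg → €12,801.26

€15,239.76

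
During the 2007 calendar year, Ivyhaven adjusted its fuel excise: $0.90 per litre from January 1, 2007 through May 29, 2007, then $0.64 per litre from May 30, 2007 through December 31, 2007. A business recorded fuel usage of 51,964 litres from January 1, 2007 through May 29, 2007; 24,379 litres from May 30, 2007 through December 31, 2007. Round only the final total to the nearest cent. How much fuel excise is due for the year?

January 1 – May 29, 2007: 51,964 litres at $0.90/litre → $46,767.60
May 30 – December 31, 2007: 24,379 litres at $0.64/litre → $15,602.56

$62,370.16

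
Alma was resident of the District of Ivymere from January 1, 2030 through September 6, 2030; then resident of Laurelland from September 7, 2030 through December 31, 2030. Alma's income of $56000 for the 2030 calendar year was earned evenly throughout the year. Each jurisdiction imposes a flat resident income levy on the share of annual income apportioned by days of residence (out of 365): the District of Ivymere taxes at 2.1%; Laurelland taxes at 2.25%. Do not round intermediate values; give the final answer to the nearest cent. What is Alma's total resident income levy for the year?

The District of Ivymere, January 1 – September 6, 2030: 249 days → $56000 × 2.1% × 249/365 = $802.2575
Laurelland, September 7 – December 31, 2030: 116 days → $56000 × 2.25% × 116/365 = $400.4384
Total = $1202.6959

$1202.70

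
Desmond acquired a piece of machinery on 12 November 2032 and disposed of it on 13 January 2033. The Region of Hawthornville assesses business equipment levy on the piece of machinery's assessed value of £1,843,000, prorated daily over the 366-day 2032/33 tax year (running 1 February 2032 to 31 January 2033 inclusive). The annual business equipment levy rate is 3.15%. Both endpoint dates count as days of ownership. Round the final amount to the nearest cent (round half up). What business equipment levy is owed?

Days held (12 November 2032 – 13 January 2033): 63 out of 366
Tax = £1,843,000 × 3.15% × 63/366 = £9,992.9877

£9,992.99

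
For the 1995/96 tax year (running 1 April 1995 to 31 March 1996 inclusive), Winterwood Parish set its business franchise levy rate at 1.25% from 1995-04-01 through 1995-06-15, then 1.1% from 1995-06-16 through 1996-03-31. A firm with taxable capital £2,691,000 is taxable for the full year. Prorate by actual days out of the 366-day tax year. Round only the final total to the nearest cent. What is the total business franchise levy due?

1995-04-01 to 1995-06-15: 76 days at 1.25% → £2,691,000 × 1.25% × 76/366 = £6,984.8361
1995-06-16 to 1996-03-31: 290 days at 1.1% → £2,691,000 × 1.1% × 290/366 = £23,454.3443
Total = £30,439.1803

£30,439.18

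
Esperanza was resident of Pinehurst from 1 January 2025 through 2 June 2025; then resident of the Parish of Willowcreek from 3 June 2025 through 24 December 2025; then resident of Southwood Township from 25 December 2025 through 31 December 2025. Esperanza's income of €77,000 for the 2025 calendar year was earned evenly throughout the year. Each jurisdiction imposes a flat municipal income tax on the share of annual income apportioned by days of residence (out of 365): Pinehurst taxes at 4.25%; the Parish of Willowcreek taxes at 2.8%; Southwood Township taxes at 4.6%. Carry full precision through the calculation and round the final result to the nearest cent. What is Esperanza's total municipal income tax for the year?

Pinehurst, 1 January – 2 June 2025: 153 days → €77,000 × 4.25% × 153/365 = €1,371.7603
The Parish of Willowcreek, 3 June – 24 December 2025: 205 days → €77,000 × 2.8% × 205/365 = €1,210.9041
Southwood Township, 25 December – 31 December 2025: 7 days → €77,000 × 4.6% × 7/365 = €67.9288
Total = €2,650.5932

€2,650.59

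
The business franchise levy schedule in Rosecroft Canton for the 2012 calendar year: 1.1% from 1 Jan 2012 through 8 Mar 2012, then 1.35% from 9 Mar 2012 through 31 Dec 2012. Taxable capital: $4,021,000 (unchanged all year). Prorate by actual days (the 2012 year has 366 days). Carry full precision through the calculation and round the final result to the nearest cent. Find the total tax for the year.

1 Jan – 8 Mar 2012: 68 days at 1.1% → $4,021,000 × 1.1% × 68/366 = $8,217.7814
9 Mar – 31 Dec 2012: 298 days at 1.35% → $4,021,000 × 1.35% × 298/366 = $44,198.0410
Total = $52,415.8224

$52,415.82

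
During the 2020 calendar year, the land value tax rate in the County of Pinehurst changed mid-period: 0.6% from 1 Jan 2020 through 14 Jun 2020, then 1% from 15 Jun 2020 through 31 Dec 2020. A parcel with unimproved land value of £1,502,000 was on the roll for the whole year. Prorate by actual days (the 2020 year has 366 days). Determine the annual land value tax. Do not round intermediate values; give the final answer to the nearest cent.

1 Jan – 14 Jun 2020: 166 days at 0.6% → £1,502,000 × 0.6% × 166/366 = £4,087.4098
15 Jun – 31 Dec 2020: 200 days at 1% → £1,502,000 × 1% × 200/366 = £8,207.6503
Total = £12,295.0601

£12,295.06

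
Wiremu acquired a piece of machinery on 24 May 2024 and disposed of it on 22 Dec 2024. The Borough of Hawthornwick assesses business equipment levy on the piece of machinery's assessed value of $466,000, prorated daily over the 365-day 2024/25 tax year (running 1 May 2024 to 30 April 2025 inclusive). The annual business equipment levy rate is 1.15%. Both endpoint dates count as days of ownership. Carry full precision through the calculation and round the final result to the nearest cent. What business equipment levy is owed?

Days held (24 May – 22 Dec 2024): 213 out of 365
Tax = $466,000 × 1.15% × 213/365 = $3,127.3068

$3,127.31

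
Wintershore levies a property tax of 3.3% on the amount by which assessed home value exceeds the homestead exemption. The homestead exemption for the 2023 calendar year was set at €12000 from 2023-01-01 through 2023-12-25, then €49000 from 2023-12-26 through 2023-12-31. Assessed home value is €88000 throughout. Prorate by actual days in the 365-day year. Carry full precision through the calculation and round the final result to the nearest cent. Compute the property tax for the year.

€2487.93

2023-01-01 to 2023-12-25: 359 days, exemption €12000 → (€88000 − €12000) × 3.3% × 359/365 = €2466.7726
2023-12-26 to 2023-12-31: 6 days, exemption €49000 → (€88000 − €49000) × 3.3% × 6/365 = €21.1562
Total = €2487.9288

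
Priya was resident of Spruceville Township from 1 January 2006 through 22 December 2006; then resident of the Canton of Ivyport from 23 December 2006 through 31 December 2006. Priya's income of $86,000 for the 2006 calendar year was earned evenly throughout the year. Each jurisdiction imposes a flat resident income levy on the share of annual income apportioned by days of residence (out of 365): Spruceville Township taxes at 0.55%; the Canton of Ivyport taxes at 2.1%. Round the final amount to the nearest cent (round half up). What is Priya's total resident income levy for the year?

$505.87

Spruceville Township, 1 January – 22 December 2006: 356 days → $86,000 × 0.55% × 356/365 = $461.3370
The Canton of Ivyport, 23 December – 31 December 2006: 9 days → $86,000 × 2.1% × 9/365 = $44.5315
Total = $505.8685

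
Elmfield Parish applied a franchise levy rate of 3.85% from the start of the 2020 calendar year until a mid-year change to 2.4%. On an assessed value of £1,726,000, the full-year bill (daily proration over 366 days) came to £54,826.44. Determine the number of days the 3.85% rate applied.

Let d = days at the first rate; then 366 − d days at the second rate.
£1,726,000 × [3.85%·d + 2.4%·(366−d)] / 366 = £54,826.44
Solving gives d = 196, so the new rate took effect on 15 Jul 2020.

196 days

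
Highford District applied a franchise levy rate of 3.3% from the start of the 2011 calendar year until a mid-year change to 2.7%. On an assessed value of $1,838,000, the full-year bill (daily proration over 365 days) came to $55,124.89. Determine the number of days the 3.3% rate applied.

Let d = days at the first rate; then 365 − d days at the second rate.
$1,838,000 × [3.3%·d + 2.7%·(365−d)] / 365 = $55,124.89
Solving gives d = 182, so the new rate took effect on 2 July 2011.

182 days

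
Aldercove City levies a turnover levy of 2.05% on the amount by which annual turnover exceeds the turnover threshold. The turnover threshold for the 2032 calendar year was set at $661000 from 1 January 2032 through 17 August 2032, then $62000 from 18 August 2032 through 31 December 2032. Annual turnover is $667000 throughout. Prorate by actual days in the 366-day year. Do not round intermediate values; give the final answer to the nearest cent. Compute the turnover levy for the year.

1 January – 17 August 2032: 230 days, exemption $661000 → ($667000 − $661000) × 2.05% × 230/366 = $77.2951
18 August – 31 December 2032: 136 days, exemption $62000 → ($667000 − $62000) × 2.05% × 136/366 = $4608.5792
Total = $4685.8743

$4685.87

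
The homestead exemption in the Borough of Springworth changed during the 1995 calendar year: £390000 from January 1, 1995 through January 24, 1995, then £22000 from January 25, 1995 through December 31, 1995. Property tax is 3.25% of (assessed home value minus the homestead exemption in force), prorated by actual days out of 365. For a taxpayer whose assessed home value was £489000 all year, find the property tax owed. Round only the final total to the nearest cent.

£14391.09

January 1 – January 24, 1995: 24 days, exemption £390000 → (£489000 − £390000) × 3.25% × 24/365 = £211.5616
January 25 – December 31, 1995: 341 days, exemption £22000 → (£489000 − £22000) × 3.25% × 341/365 = £14179.5274
Total = £14391.0890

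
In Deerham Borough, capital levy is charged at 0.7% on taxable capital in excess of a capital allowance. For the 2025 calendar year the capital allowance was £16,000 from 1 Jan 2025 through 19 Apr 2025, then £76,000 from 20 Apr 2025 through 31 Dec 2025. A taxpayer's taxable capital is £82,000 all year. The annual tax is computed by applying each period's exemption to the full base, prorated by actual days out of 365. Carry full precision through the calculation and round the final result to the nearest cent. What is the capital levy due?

£167.42

1 Jan – 19 Apr 2025: 109 days, exemption £16,000 → (£82,000 − £16,000) × 0.7% × 109/365 = £137.9671
20 Apr – 31 Dec 2025: 256 days, exemption £76,000 → (£82,000 − £76,000) × 0.7% × 256/365 = £29.4575
Total = £167.4247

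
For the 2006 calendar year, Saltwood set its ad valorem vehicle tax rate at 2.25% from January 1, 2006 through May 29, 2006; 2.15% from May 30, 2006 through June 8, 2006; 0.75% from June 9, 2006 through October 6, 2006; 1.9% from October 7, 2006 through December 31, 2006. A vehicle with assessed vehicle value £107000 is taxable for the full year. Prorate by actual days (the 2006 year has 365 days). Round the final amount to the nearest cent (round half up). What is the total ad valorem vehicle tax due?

January 1 – May 29, 2006: 149 days at 2.25% → £107000 × 2.25% × 149/365 = £982.7877
May 30 – June 8, 2006: 10 days at 2.15% → £107000 × 2.15% × 10/365 = £63.0274
June 9 – October 6, 2006: 120 days at 0.75% → £107000 × 0.75% × 120/365 = £263.8356
October 7 – December 31, 2006: 86 days at 1.9% → £107000 × 1.9% × 86/365 = £479.0082
Total = £1788.6589

£1788.66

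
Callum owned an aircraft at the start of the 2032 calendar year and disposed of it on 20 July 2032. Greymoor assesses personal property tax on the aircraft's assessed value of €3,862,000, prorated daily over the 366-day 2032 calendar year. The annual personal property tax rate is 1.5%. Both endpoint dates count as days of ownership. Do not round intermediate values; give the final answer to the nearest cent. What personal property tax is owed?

Days held (1 January – 20 July 2032): 202 out of 366
Tax = €3,862,000 × 1.5% × 202/366 = €31,972.2951

€31,972.30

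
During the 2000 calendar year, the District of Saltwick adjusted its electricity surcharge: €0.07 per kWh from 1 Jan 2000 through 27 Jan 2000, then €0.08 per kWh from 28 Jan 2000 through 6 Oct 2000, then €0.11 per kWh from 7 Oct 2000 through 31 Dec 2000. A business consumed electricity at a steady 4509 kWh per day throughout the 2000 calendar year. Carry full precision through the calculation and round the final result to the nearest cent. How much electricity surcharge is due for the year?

1 Jan – 27 Jan 2000: 27 days × 4509 kWh/day = 121,743 kWh at €0.07/kWh → €8522.01
28 Jan – 6 Oct 2000: 253 days × 4509 kWh/day = 1,140,777 kWh at €0.08/kWh → €91262.16
7 Oct – 31 Dec 2000: 86 days × 4509 kWh/day = 387,774 kWh at €0.11/kWh → €42655.14

€142439.31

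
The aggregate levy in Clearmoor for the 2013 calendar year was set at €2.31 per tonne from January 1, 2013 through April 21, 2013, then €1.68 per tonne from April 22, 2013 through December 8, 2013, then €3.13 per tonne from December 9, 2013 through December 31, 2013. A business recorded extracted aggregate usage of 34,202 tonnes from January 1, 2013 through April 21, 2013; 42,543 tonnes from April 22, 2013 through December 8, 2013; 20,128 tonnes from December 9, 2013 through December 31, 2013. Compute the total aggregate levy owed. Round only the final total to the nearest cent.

January 1 – April 21, 2013: 34,202 tonnes at €2.31/tonne → €79006.62
April 22 – December 8, 2013: 42,543 tonnes at €1.68/tonne → €71472.24
December 9 – December 31, 2013: 20,128 tonnes at €3.13/tonne → €63000.64

€213479.50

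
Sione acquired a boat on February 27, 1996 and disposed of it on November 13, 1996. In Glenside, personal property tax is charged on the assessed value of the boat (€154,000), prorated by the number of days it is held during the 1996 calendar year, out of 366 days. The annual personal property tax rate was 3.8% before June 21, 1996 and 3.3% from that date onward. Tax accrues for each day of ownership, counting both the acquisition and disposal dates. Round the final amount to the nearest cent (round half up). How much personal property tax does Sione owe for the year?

€3,865.99

February 27 – June 20, 1996: 115 days at 3.8% → €154,000 × 3.8% × 115/366 = €1,838.7432
June 21 – November 13, 1996: 146 days at 3.3% → €154,000 × 3.3% × 146/366 = €2,027.2459
Total = €3,865.9891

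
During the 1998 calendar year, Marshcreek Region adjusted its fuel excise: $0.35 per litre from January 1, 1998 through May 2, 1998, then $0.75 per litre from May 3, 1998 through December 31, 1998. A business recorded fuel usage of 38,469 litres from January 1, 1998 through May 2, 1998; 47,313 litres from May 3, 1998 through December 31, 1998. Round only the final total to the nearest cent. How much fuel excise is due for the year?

January 1 – May 2, 1998: 38,469 litres at $0.35/litre → $13,464.15
May 3 – December 31, 1998: 47,313 litres at $0.75/litre → $35,484.75

$48,948.90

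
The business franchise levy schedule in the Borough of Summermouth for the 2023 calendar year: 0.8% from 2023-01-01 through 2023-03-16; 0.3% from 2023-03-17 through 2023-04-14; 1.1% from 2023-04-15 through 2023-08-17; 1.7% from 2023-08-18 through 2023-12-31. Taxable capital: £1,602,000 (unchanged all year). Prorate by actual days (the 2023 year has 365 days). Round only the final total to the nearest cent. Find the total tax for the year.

£19,197.67

2023-01-01 to 2023-03-16: 75 days at 0.8% → £1,602,000 × 0.8% × 75/365 = £2,633.4247
2023-03-17 to 2023-04-14: 29 days at 0.3% → £1,602,000 × 0.3% × 29/365 = £381.8466
2023-04-15 to 2023-08-17: 125 days at 1.1% → £1,602,000 × 1.1% × 125/365 = £6,034.9315
2023-08-18 to 2023-12-31: 136 days at 1.7% → £1,602,000 × 1.7% × 136/365 = £10,147.4630
Total = £19,197.6658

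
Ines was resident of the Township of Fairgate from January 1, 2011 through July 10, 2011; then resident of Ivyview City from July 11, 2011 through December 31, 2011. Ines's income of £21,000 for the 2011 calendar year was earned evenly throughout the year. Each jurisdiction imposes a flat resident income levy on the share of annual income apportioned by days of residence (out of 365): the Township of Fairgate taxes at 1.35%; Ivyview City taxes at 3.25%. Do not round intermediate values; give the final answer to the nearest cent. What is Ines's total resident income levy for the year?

£473.71

The Township of Fairgate, January 1 – July 10, 2011: 191 days → £21,000 × 1.35% × 191/365 = £148.3521
Ivyview City, July 11 – December 31, 2011: 174 days → £21,000 × 3.25% × 174/365 = £325.3562
Total = £473.7082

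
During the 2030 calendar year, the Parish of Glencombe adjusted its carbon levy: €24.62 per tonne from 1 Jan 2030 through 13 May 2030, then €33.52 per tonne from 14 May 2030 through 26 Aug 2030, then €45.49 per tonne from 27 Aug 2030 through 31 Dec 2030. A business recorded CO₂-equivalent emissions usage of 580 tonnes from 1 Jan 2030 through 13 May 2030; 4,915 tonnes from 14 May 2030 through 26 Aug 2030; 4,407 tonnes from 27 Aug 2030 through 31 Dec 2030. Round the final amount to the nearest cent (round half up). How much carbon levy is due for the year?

€379,504.83

1 Jan – 13 May 2030: 580 tonnes at €24.62/tonne → €14,279.60
14 May – 26 Aug 2030: 4,915 tonnes at €33.52/tonne → €164,750.80
27 Aug – 31 Dec 2030: 4,407 tonnes at €45.49/tonne → €200,474.43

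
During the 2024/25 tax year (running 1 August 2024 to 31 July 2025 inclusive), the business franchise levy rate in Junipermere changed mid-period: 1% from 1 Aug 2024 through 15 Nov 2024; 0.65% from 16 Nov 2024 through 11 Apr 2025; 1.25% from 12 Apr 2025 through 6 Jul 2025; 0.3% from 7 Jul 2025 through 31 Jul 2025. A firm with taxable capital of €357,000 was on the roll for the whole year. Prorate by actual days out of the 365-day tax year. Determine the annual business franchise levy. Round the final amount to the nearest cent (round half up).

€3,105.90

1 Aug – 15 Nov 2024: 107 days at 1% → €357,000 × 1% × 107/365 = €1,046.5479
16 Nov 2024 – 11 Apr 2025: 147 days at 0.65% → €357,000 × 0.65% × 147/365 = €934.5575
12 Apr – 6 Jul 2025: 86 days at 1.25% → €357,000 × 1.25% × 86/365 = €1,051.4384
7 Jul – 31 Jul 2025: 25 days at 0.3% → €357,000 × 0.3% × 25/365 = €73.3562
Total = €3,105.9000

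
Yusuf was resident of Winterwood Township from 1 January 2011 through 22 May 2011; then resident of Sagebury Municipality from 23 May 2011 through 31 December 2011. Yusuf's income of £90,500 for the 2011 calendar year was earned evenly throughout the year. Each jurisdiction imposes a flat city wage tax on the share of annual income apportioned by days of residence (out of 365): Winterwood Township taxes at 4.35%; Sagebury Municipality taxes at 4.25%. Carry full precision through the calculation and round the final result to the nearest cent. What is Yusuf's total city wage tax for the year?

£3,881.46

Winterwood Township, 1 January – 22 May 2011: 142 days → £90,500 × 4.35% × 142/365 = £1,531.5575
Sagebury Municipality, 23 May – 31 December 2011: 223 days → £90,500 × 4.25% × 223/365 = £2,349.9007
Total = £3,881.4582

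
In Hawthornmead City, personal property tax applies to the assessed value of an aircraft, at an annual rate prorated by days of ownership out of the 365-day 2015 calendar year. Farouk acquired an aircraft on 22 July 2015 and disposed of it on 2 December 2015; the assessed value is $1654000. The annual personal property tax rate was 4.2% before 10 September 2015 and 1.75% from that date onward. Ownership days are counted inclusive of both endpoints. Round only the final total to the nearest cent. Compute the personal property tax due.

22 July – 9 September 2015: 50 days at 4.2% → $1654000 × 4.2% × 50/365 = $9516.1644
10 September – 2 December 2015: 84 days at 1.75% → $1654000 × 1.75% × 84/365 = $6661.3151
Total = $16177.4795

$16177.48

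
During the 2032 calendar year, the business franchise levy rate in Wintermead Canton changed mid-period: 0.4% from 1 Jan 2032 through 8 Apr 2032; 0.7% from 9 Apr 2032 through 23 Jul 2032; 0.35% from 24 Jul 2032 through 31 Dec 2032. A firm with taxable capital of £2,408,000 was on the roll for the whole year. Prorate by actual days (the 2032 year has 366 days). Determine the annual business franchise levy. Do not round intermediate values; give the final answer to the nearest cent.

1 Jan – 8 Apr 2032: 99 days at 0.4% → £2,408,000 × 0.4% × 99/366 = £2,605.3770
9 Apr – 23 Jul 2032: 106 days at 0.7% → £2,408,000 × 0.7% × 106/366 = £4,881.7923
24 Jul – 31 Dec 2032: 161 days at 0.35% → £2,408,000 × 0.35% × 161/366 = £3,707.3989
Total = £11,194.5683

£11,194.57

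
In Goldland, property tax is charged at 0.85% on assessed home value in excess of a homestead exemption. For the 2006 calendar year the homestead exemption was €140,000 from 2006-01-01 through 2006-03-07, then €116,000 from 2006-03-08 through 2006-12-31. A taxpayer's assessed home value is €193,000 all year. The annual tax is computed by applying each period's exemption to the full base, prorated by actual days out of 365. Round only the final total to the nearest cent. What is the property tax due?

€617.61

2006-01-01 to 2006-03-07: 66 days, exemption €140,000 → (€193,000 − €140,000) × 0.85% × 66/365 = €81.4603
2006-03-08 to 2006-12-31: 299 days, exemption €116,000 → (€193,000 − €116,000) × 0.85% × 299/365 = €536.1521
Total = €617.6123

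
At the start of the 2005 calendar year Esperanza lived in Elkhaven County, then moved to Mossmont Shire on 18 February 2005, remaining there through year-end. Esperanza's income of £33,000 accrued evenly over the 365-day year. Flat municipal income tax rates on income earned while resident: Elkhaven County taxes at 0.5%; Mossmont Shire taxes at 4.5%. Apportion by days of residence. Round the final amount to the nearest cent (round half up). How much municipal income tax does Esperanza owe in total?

£1,311.41

Elkhaven County, 1 January – 17 February 2005: 48 days → £33,000 × 0.5% × 48/365 = £21.6986
Mossmont Shire, 18 February – 31 December 2005: 317 days → £33,000 × 4.5% × 317/365 = £1,289.7123
Total = £1,311.4110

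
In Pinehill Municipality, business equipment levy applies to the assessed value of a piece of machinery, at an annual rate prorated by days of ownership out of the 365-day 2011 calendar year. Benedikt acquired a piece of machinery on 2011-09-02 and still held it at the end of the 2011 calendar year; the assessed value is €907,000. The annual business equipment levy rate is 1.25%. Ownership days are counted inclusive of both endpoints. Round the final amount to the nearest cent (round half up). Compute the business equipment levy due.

€3,758.46

Days held (2011-09-02 to 2011-12-31): 121 out of 365
Tax = €907,000 × 1.25% × 121/365 = €3,758.4589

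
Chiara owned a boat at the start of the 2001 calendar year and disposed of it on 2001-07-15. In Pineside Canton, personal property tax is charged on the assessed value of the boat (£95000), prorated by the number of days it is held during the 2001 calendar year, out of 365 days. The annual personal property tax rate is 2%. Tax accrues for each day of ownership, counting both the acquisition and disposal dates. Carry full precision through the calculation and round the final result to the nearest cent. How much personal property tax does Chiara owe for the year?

Days held (2001-01-01 to 2001-07-15): 196 out of 365
Tax = £95000 × 2% × 196/365 = £1020.2740

£1020.27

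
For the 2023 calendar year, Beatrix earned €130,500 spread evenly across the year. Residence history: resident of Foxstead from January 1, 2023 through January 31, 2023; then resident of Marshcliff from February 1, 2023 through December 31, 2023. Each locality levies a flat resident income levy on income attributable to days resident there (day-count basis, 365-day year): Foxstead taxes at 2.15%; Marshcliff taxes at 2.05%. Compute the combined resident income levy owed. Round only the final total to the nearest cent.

€2,686.33

Foxstead, January 1 – January 31, 2023: 31 days → €130,500 × 2.15% × 31/365 = €238.2966
Marshcliff, February 1 – December 31, 2023: 334 days → €130,500 × 2.05% × 334/365 = €2,448.0370
Total = €2,686.3336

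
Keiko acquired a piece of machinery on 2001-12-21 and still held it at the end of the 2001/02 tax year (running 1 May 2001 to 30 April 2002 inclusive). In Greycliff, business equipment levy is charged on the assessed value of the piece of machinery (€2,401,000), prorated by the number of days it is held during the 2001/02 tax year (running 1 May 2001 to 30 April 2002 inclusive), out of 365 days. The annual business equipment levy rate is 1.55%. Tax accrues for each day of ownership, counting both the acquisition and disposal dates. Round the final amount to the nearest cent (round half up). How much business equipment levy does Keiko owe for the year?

Days held (2001-12-21 to 2002-04-30): 131 out of 365
Tax = €2,401,000 × 1.55% × 131/365 = €13,356.7959

€13,356.80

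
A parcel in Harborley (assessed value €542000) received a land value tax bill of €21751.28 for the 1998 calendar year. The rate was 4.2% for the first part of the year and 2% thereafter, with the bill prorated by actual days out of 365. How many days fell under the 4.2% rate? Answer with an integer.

Let d = days at the first rate; then 365 − d days at the second rate.
€542000 × [4.2%·d + 2%·(365−d)] / 365 = €21751.28
Solving gives d = 334, so the new rate took effect on 1 Dec 1998.

334 days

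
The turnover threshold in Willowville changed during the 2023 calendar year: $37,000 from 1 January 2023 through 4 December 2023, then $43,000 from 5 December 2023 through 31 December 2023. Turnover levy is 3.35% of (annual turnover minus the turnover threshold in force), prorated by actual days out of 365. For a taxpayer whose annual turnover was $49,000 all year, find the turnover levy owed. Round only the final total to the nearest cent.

$387.13

1 January – 4 December 2023: 338 days, exemption $37,000 → ($49,000 − $37,000) × 3.35% × 338/365 = $372.2630
5 December – 31 December 2023: 27 days, exemption $43,000 → ($49,000 − $43,000) × 3.35% × 27/365 = $14.8685
Total = $387.1315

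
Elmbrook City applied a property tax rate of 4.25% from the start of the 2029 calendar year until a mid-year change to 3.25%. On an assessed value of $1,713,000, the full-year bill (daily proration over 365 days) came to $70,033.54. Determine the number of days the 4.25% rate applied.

Let d = days at the first rate; then 365 − d days at the second rate.
$1,713,000 × [4.25%·d + 3.25%·(365−d)] / 365 = $70,033.54
Solving gives d = 306, so the new rate took effect on 3 Nov 2029.

306 days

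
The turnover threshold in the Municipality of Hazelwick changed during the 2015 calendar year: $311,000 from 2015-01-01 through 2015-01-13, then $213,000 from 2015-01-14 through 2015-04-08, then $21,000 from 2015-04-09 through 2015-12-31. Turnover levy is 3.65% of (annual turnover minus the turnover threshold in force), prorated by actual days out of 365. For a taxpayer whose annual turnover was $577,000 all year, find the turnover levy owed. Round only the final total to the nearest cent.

$18,285.00

2015-01-01 to 2015-01-13: 13 days, exemption $311,000 → ($577,000 − $311,000) × 3.65% × 13/365 = $345.8000
2015-01-14 to 2015-04-08: 85 days, exemption $213,000 → ($577,000 − $213,000) × 3.65% × 85/365 = $3,094.0000
2015-04-09 to 2015-12-31: 267 days, exemption $21,000 → ($577,000 − $21,000) × 3.65% × 267/365 = $14,845.2000
Total = $18,285.0000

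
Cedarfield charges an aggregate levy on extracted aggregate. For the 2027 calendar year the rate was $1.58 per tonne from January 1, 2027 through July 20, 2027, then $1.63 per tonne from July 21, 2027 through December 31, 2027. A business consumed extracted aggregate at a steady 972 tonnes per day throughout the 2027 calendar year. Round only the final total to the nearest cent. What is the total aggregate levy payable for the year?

$568,522.80

January 1 – July 20, 2027: 201 days × 972 tonnes/day = 195,372 tonnes at $1.58/tonne → $308,687.76
July 21 – December 31, 2027: 164 days × 972 tonnes/day = 159,408 tonnes at $1.63/tonne → $259,835.04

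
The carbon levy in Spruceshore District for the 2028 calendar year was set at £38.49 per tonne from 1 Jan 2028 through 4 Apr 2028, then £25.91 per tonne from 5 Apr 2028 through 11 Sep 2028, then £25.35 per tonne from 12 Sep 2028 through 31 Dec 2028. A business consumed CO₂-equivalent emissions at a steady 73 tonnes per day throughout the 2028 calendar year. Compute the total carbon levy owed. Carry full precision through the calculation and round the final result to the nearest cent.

1 Jan – 4 Apr 2028: 95 days × 73 tonnes/day = 6,935 tonnes at £38.49/tonne → £266,928.15
5 Apr – 11 Sep 2028: 160 days × 73 tonnes/day = 11,680 tonnes at £25.91/tonne → £302,628.80
12 Sep – 31 Dec 2028: 111 days × 73 tonnes/day = 8,103 tonnes at £25.35/tonne → £205,411.05

£774,968.00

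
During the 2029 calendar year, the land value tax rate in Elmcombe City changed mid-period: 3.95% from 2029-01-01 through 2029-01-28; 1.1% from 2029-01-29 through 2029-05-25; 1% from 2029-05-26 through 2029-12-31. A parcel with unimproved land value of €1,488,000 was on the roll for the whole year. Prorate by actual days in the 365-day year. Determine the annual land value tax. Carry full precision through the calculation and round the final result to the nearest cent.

€18,724.34

2029-01-01 to 2029-01-28: 28 days at 3.95% → €1,488,000 × 3.95% × 28/365 = €4,508.8438
2029-01-29 to 2029-05-25: 117 days at 1.1% → €1,488,000 × 1.1% × 117/365 = €5,246.7288
2029-05-26 to 2029-12-31: 220 days at 1% → €1,488,000 × 1% × 220/365 = €8,968.7671
Total = €18,724.3397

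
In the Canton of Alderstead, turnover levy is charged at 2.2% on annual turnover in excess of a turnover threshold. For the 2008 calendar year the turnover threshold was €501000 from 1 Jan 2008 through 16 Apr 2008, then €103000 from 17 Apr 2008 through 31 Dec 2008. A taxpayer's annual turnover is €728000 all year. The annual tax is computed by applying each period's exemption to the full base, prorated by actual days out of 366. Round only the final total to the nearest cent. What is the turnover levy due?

€11190.19

1 Jan – 16 Apr 2008: 107 days, exemption €501000 → (€728000 − €501000) × 2.2% × 107/366 = €1459.9945
17 Apr – 31 Dec 2008: 259 days, exemption €103000 → (€728000 − €103000) × 2.2% × 259/366 = €9730.1913
Total = €11190.1858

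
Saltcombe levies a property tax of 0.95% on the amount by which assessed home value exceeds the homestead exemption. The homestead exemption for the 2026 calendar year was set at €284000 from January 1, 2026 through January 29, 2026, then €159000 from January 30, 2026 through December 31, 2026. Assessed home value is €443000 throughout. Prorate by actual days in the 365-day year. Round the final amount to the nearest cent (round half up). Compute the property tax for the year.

January 1 – January 29, 2026: 29 days, exemption €284000 → (€443000 − €284000) × 0.95% × 29/365 = €120.0123
January 30 – December 31, 2026: 336 days, exemption €159000 → (€443000 − €159000) × 0.95% × 336/365 = €2483.6384
Total = €2603.6507

€2603.65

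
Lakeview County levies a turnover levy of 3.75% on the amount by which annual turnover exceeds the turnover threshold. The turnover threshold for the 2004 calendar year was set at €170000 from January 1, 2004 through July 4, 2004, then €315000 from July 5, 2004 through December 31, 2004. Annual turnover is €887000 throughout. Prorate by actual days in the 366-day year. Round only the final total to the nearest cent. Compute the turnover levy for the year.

January 1 – July 4, 2004: 186 days, exemption €170000 → (€887000 − €170000) × 3.75% × 186/366 = €13664.1393
July 5 – December 31, 2004: 180 days, exemption €315000 → (€887000 − €315000) × 3.75% × 180/366 = €10549.1803
Total = €24213.3197

€24213.32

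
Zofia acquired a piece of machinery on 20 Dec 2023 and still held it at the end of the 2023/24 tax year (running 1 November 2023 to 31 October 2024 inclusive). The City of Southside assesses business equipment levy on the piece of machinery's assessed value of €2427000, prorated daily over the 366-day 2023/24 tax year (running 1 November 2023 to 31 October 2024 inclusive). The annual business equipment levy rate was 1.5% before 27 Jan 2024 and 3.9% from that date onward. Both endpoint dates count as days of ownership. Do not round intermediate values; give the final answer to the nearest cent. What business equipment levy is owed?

20 Dec 2023 – 26 Jan 2024: 38 days at 1.5% → €2427000 × 1.5% × 38/366 = €3779.7541
27 Jan – 31 Oct 2024: 279 days at 3.9% → €2427000 × 3.9% × 279/366 = €72153.5164
Total = €75933.2705

€75933.27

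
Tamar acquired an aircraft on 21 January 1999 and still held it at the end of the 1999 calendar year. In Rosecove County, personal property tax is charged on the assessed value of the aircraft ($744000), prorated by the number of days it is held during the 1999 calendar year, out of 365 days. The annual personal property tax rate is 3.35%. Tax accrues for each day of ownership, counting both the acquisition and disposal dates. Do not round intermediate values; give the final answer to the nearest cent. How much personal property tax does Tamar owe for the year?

$23558.30

Days held (21 January – 31 December 1999): 345 out of 365
Tax = $744000 × 3.35% × 345/365 = $23558.3014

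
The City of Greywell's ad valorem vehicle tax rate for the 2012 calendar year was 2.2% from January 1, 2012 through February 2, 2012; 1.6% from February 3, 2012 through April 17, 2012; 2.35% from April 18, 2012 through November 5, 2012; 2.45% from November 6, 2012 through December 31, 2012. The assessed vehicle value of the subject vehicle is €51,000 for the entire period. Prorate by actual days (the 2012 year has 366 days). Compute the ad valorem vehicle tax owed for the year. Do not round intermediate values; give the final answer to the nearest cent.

January 1 – February 2, 2012: 33 days at 2.2% → €51,000 × 2.2% × 33/366 = €101.1639
February 3 – April 17, 2012: 75 days at 1.6% → €51,000 × 1.6% × 75/366 = €167.2131
April 18 – November 5, 2012: 202 days at 2.35% → €51,000 × 2.35% × 202/366 = €661.4672
November 6 – December 31, 2012: 56 days at 2.45% → €51,000 × 2.45% × 56/366 = €191.1803
Total = €1,121.0246

€1,121.02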